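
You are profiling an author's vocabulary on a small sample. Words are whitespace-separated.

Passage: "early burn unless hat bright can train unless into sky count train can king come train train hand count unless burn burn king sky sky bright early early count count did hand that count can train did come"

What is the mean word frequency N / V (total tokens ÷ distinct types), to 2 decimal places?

2.53

N = 38 tokens, V = 15 types.
Mean frequency = N / V = 38 / 15 = 2.53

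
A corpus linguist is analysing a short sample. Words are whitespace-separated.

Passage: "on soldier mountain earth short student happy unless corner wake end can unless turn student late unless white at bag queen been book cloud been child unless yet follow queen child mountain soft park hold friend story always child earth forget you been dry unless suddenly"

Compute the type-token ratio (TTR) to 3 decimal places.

0.739

N = 46 tokens, V = 34 types.
TTR = V / N = 34 / 46 = 0.739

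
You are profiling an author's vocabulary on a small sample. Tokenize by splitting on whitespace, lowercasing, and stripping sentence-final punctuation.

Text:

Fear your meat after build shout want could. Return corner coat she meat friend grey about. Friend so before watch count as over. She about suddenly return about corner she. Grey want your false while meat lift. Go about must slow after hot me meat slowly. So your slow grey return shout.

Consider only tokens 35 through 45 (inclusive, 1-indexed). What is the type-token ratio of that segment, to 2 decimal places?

Segment tokens 35–45: while, meat, lift, go, about, must, slow, after, hot, me, meat
Segment N = 11, segment V = 10.
TTR = 10 / 11 = 0.91

0.91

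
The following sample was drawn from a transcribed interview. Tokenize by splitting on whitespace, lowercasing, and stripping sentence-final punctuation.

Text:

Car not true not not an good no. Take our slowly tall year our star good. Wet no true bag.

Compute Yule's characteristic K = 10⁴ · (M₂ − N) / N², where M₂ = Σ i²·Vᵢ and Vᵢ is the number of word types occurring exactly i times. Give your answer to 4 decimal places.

Frequencies: not:3, true:2, good:2, no:2, our:2, car:1, an:1, take:1, slowly:1, tall:1, year:1, star:1, wet:1, bag:1
N = 20. Frequency spectrum: V_1=9, V_2=4, V_3=1
M₂ = 1²·9 + 2²·4 + 3²·1 = 34
K = 10000 × (34 − 20) / 20² = 350.0000

350.0000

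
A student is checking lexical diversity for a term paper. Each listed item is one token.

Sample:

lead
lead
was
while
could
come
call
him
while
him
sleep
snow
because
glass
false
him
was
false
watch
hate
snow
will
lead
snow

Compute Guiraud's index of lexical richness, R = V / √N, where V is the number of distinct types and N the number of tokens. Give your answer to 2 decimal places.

N = 24, V = 15.
√N = 4.898979
R = 15 / 4.898979 = 3.06

3.06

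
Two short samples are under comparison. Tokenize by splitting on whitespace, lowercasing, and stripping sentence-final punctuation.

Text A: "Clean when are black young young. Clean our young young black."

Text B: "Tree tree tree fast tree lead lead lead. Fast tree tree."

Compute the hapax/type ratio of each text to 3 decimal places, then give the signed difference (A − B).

0.500

A: hapax=3, V=6, ratio=0.500
B: hapax=0, V=3, ratio=0.000
Difference = 0.500 − 0.000 = 0.500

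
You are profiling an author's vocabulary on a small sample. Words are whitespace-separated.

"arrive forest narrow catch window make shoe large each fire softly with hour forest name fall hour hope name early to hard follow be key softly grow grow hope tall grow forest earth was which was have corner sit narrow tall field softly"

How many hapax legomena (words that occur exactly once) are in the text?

22

Frequencies: forest:3, softly:3, grow:3, narrow:2, hour:2, name:2, hope:2, tall:2, was:2, arrive:1, catch:1, window:1, make:1, shoe:1, large:1, each:1, fire:1, with:1, fall:1, early:1, … (11 more, each freq 1)
Hapax (freq=1): arrive, be, catch, corner, each, early, earth, fall, field, fire, follow, hard, have, key, large, make, shoe, sit, to, which, window, with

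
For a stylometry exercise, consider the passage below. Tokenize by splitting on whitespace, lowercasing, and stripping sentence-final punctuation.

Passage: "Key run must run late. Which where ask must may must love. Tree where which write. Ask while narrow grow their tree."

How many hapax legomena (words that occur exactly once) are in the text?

9

Frequencies: must:3, run:2, which:2, where:2, ask:2, tree:2, key:1, late:1, may:1, love:1, write:1, while:1, narrow:1, grow:1, their:1
Hapax (freq=1): grow, key, late, love, may, narrow, their, while, write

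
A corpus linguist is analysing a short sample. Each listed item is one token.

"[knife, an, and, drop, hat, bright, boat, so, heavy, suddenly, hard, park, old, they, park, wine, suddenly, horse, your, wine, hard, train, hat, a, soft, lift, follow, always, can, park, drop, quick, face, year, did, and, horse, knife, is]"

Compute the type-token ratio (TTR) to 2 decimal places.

0.74

N = 39 tokens, V = 29 types.
TTR = V / N = 29 / 39 = 0.74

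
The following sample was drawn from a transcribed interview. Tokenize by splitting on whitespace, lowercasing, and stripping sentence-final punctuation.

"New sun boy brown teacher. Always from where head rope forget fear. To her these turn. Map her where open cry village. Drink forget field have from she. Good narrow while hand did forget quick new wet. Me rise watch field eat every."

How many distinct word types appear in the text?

Distinct types: {always, boy, brown, cry, did, drink, eat, every, fear, field, forget, from, good, hand, have, head, her, map, me, narrow, new, open, quick, rise, rope, she, sun, teacher, these, to, turn, village, watch, wet, where, while}
V = 36

36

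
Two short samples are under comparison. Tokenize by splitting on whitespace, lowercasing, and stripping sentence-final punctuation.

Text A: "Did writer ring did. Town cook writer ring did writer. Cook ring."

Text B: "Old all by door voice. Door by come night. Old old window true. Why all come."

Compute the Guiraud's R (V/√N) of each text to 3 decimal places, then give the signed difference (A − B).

A: V=5, N=12, R=1.443
B: V=10, N=16, R=2.500
Difference = 1.443 − 2.500 = -1.057

-1.057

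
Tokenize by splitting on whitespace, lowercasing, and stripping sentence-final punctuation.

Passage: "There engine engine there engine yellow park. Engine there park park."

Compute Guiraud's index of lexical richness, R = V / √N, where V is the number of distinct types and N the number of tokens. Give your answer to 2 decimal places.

1.21

N = 11, V = 4.
√N = 3.316625
R = 4 / 3.316625 = 1.21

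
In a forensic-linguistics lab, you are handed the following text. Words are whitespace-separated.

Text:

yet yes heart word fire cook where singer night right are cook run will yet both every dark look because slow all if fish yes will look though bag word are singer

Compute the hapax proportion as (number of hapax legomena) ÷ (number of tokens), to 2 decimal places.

Frequencies: yet:2, yes:2, word:2, cook:2, singer:2, are:2, will:2, look:2, heart:1, fire:1, where:1, night:1, right:1, run:1, both:1, every:1, dark:1, because:1, slow:1, all:1, … (4 more, each freq 1)
Hapax count = 16; token count = 32.
Ratio = 16 / 32 = 0.50

0.50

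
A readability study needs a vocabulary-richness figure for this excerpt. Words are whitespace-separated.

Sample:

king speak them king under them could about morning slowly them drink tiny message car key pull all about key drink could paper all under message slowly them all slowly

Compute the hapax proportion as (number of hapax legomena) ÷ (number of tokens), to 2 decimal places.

Frequencies: them:4, slowly:3, all:3, king:2, under:2, could:2, about:2, drink:2, message:2, key:2, speak:1, morning:1, tiny:1, car:1, pull:1, paper:1
Hapax count = 6; token count = 30.
Ratio = 6 / 30 = 0.20

0.20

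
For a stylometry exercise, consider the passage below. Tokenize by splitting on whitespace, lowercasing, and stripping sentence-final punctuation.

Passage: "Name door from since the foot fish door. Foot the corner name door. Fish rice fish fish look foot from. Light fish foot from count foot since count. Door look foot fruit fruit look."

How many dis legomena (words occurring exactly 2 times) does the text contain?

5

Frequencies: foot:6, fish:5, door:4, from:3, look:3, name:2, since:2, the:2, count:2, fruit:2, corner:1, rice:1, light:1
Words with frequency 2: count, fruit, name, since, the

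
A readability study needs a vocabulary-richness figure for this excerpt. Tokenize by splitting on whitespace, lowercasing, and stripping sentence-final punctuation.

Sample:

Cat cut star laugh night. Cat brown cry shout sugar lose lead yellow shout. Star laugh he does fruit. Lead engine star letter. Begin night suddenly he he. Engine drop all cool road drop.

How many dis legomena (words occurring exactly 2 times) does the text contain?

Frequencies: star:3, he:3, cat:2, laugh:2, night:2, shout:2, lead:2, engine:2, drop:2, cut:1, brown:1, cry:1, sugar:1, lose:1, yellow:1, does:1, fruit:1, letter:1, begin:1, suddenly:1, … (3 more, each freq 1)
Words with frequency 2: cat, drop, engine, laugh, lead, night, shout

7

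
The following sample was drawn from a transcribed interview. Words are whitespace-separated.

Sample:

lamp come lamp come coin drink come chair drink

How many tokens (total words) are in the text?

Tokens: lamp, come, lamp, come, coin, drink, come, chair, drink
N = 9

9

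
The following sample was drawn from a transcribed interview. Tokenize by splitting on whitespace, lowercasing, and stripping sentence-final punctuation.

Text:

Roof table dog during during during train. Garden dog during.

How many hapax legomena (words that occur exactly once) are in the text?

4

Frequencies: during:4, dog:2, roof:1, table:1, train:1, garden:1
Hapax (freq=1): garden, roof, table, train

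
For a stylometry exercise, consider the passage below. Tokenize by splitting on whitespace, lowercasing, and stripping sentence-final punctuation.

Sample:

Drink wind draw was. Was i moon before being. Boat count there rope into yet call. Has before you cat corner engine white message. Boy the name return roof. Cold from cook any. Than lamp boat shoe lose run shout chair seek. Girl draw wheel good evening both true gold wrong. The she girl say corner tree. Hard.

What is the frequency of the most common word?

Frequencies: draw:2, was:2, before:2, boat:2, corner:2, the:2, girl:2, drink:1, wind:1, i:1, moon:1, being:1, count:1, there:1, rope:1, into:1, yet:1, call:1, has:1, you:1, … (31 more, each freq 1)
Most common: 'draw' with frequency 2.

2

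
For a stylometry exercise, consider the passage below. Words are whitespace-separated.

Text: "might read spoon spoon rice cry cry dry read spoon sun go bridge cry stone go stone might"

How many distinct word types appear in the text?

Distinct types: {bridge, cry, dry, go, might, read, rice, spoon, stone, sun}
V = 10

10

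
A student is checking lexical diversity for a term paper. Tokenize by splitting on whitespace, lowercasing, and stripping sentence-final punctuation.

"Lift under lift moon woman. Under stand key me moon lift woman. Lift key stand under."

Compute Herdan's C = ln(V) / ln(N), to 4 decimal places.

N = 16, V = 7.
ln(V) = 1.945910, ln(N) = 2.772589
C = 1.945910 / 2.772589 = 0.7018

0.7018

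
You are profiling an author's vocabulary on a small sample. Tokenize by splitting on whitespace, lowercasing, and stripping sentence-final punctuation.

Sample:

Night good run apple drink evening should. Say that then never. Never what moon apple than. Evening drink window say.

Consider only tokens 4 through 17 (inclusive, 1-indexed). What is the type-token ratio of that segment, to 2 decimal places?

0.79

Segment tokens 4–17: apple, drink, evening, should, say, that, then, never, never, what, moon, apple, than, evening
Segment N = 14, segment V = 11.
TTR = 11 / 14 = 0.79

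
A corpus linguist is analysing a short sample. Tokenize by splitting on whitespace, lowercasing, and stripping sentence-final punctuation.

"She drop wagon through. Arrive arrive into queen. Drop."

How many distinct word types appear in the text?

7

Distinct types: {arrive, drop, into, queen, she, through, wagon}
V = 7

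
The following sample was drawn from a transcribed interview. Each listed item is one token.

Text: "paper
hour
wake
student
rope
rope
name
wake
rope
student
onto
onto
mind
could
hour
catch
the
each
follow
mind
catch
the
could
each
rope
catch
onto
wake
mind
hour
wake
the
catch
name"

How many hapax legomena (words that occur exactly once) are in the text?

Frequencies: wake:4, rope:4, catch:4, hour:3, onto:3, mind:3, the:3, student:2, name:2, could:2, each:2, paper:1, follow:1
Hapax (freq=1): follow, paper

2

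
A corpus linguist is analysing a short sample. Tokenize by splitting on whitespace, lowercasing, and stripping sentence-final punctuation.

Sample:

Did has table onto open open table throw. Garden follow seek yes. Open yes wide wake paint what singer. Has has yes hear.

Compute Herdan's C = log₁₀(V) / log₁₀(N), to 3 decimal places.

N = 23, V = 16.
log₁₀(V) = 1.204120, log₁₀(N) = 1.361728
C = 1.204120 / 1.361728 = 0.884

0.884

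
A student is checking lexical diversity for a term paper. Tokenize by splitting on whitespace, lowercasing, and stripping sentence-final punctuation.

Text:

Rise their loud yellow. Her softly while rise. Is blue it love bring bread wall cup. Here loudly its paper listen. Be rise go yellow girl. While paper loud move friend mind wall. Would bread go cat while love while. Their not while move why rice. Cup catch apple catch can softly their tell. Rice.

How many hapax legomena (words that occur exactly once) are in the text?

Frequencies: while:5, rise:3, their:3, loud:2, yellow:2, softly:2, love:2, bread:2, wall:2, cup:2, paper:2, go:2, move:2, rice:2, catch:2, her:1, is:1, blue:1, it:1, bring:1, … (15 more, each freq 1)
Hapax (freq=1): apple, be, blue, bring, can, cat, friend, girl, her, here, is, it, its, listen, loudly, mind, not, tell, why, would

20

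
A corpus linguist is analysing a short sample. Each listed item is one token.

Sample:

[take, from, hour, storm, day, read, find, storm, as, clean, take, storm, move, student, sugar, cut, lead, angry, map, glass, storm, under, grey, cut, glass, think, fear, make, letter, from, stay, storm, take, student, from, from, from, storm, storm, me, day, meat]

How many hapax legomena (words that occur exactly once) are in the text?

19

Frequencies: storm:7, from:5, take:3, day:2, student:2, cut:2, glass:2, hour:1, read:1, find:1, as:1, clean:1, move:1, sugar:1, lead:1, angry:1, map:1, under:1, grey:1, think:1, … (6 more, each freq 1)
Hapax (freq=1): angry, as, clean, fear, find, grey, hour, lead, letter, make, map, me, meat, move, read, stay, sugar, think, under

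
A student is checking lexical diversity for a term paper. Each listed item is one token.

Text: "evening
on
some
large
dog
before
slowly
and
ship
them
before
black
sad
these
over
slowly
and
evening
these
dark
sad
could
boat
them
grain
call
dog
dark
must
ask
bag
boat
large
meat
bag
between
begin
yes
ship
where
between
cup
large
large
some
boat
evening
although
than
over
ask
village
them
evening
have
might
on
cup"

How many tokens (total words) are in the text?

Tokens: evening, on, some, large, dog, before, slowly, and, ship, them, before, black, sad, these, over, slowly, and, evening, these, dark, sad, could, boat, them, grain, call, dog, dark, must, ask, bag, boat, large, meat, bag, between, begin, yes, ship, where, between, cup, large, large, some, boat, evening, although, than, over, ask, village, them, evening, have, might, on, cup
N = 58

58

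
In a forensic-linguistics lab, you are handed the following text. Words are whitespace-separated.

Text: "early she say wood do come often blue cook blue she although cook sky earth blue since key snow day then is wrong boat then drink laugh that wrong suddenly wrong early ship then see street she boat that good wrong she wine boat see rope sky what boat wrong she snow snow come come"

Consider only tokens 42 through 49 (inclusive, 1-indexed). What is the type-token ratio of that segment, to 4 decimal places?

Segment tokens 42–49: she, wine, boat, see, rope, sky, what, boat
Segment N = 8, segment V = 7.
TTR = 7 / 8 = 0.8750

0.8750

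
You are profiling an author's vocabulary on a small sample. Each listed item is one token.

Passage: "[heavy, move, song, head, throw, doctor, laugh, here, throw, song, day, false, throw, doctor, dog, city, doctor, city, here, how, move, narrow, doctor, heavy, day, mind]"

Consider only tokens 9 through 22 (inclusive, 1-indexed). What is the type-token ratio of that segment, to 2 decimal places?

0.79

Segment tokens 9–22: throw, song, day, false, throw, doctor, dog, city, doctor, city, here, how, move, narrow
Segment N = 14, segment V = 11.
TTR = 11 / 14 = 0.79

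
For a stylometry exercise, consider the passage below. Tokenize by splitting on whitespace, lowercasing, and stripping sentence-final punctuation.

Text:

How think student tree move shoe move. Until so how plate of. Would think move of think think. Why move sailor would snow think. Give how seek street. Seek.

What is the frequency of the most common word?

Frequencies: think:5, move:4, how:3, of:2, would:2, seek:2, student:1, tree:1, shoe:1, until:1, so:1, plate:1, why:1, sailor:1, snow:1, give:1, street:1
Most common: 'think' with frequency 5.

5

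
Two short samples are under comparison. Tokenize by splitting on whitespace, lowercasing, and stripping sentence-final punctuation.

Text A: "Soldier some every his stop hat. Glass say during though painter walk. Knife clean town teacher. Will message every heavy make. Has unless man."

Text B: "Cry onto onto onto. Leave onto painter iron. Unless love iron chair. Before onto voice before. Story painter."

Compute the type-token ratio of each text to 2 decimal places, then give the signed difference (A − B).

TTR(A) = 23/24 = 0.96
TTR(B) = 11/18 = 0.61
Difference = 0.96 − 0.61 = 0.35

0.35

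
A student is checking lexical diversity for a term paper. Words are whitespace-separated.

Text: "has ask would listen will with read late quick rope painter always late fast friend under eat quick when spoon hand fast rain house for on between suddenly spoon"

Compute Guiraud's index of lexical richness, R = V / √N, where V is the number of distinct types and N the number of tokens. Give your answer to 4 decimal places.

4.6424

N = 29, V = 25.
√N = 5.385165
R = 25 / 5.385165 = 4.6424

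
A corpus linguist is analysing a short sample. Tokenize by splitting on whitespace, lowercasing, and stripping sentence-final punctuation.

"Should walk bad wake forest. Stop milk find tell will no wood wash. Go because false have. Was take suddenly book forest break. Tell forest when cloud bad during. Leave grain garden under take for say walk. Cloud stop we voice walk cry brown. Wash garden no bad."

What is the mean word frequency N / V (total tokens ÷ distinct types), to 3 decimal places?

N = 48 tokens, V = 35 types.
Mean frequency = N / V = 48 / 35 = 1.371

1.371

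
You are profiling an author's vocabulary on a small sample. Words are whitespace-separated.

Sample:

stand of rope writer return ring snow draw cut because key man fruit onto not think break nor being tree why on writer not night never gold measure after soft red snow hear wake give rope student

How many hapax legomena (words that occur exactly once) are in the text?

29

Frequencies: rope:2, writer:2, snow:2, not:2, stand:1, of:1, return:1, ring:1, draw:1, cut:1, because:1, key:1, man:1, fruit:1, onto:1, think:1, break:1, nor:1, being:1, tree:1, … (13 more, each freq 1)
Hapax (freq=1): after, because, being, break, cut, draw, fruit, give, gold, hear, key, man, measure, never, night, nor, of, on, onto, red, return, ring, soft, stand, student, think, tree, wake, why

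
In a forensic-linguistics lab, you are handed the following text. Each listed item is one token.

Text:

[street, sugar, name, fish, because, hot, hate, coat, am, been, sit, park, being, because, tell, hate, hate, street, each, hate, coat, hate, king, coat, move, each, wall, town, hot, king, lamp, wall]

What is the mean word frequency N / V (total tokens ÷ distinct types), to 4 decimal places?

1.6000

N = 32 tokens, V = 20 types.
Mean frequency = N / V = 32 / 20 = 1.6000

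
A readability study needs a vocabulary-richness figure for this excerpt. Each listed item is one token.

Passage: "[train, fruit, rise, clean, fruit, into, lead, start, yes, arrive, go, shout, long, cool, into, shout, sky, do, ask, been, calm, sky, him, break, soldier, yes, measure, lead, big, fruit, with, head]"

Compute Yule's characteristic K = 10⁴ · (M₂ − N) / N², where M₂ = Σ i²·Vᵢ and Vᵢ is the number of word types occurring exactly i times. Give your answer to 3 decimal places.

156.250

Frequencies: fruit:3, into:2, lead:2, yes:2, shout:2, sky:2, train:1, rise:1, clean:1, start:1, arrive:1, go:1, long:1, cool:1, do:1, ask:1, been:1, calm:1, him:1, break:1, … (5 more, each freq 1)
N = 32. Frequency spectrum: V_1=19, V_2=5, V_3=1
M₂ = 1²·19 + 2²·5 + 3²·1 = 48
K = 10000 × (48 − 32) / 32² = 156.250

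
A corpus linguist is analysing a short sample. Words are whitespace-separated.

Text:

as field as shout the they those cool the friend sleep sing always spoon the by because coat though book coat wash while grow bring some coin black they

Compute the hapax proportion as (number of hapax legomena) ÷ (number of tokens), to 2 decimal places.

Frequencies: the:3, as:2, they:2, coat:2, field:1, shout:1, those:1, cool:1, friend:1, sleep:1, sing:1, always:1, spoon:1, by:1, because:1, though:1, book:1, wash:1, while:1, grow:1, … (4 more, each freq 1)
Hapax count = 20; token count = 29.
Ratio = 20 / 29 = 0.69

0.69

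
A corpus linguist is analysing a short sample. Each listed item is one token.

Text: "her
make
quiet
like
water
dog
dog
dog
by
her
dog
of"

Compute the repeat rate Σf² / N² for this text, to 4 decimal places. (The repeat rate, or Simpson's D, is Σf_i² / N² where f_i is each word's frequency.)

Frequencies: dog:4, her:2, make:1, quiet:1, like:1, water:1, by:1, of:1
Σf² = 26; N² = 144
Repeat rate = 26 / 144 = 0.1806

0.1806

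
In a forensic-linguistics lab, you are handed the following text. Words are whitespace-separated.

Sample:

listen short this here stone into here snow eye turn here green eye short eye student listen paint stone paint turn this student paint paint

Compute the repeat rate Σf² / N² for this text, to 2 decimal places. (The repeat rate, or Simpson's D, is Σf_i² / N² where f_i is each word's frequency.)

Frequencies: paint:4, here:3, eye:3, listen:2, short:2, this:2, stone:2, turn:2, student:2, into:1, snow:1, green:1
Σf² = 61; N² = 625
Repeat rate = 61 / 625 = 0.10

0.10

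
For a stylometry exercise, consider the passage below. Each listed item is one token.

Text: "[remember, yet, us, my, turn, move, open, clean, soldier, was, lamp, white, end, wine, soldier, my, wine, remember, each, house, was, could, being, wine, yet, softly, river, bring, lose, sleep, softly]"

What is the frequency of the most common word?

Frequencies: wine:3, remember:2, yet:2, my:2, soldier:2, was:2, softly:2, us:1, turn:1, move:1, open:1, clean:1, lamp:1, white:1, end:1, each:1, house:1, could:1, being:1, river:1, … (3 more, each freq 1)
Most common: 'wine' with frequency 3.

3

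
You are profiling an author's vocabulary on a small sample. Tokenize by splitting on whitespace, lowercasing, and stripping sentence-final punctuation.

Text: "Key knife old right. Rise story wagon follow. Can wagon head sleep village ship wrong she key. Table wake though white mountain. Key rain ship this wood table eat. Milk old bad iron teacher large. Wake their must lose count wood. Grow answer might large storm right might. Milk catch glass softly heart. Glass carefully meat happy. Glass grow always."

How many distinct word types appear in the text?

45

Distinct types: {always, answer, bad, can, carefully, catch, count, eat, follow, glass, grow, happy, head, heart, iron, key, knife, large, lose, meat, might, milk, mountain, must, old, rain, right, rise, she, ship, sleep, softly, storm, story, table, teacher, their, this, though, village, wagon, wake, white, wood, wrong}
V = 45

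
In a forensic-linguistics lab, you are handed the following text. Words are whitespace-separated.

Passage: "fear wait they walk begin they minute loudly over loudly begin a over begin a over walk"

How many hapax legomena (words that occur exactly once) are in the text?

3

Frequencies: begin:3, over:3, they:2, walk:2, loudly:2, a:2, fear:1, wait:1, minute:1
Hapax (freq=1): fear, minute, wait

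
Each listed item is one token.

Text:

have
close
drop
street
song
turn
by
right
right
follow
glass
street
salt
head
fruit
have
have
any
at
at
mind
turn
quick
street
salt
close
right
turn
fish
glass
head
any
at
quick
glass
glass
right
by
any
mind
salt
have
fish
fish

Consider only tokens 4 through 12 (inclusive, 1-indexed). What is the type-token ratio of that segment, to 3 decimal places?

Segment tokens 4–12: street, song, turn, by, right, right, follow, glass, street
Segment N = 9, segment V = 7.
TTR = 7 / 9 = 0.778

0.778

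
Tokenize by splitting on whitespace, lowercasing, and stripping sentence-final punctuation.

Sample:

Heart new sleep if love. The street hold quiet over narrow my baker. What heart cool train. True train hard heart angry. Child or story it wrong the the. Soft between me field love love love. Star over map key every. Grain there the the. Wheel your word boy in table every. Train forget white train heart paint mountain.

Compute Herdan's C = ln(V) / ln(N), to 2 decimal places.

N = 59, V = 44.
ln(V) = 3.784190, ln(N) = 4.077537
C = 3.784190 / 4.077537 = 0.93

0.93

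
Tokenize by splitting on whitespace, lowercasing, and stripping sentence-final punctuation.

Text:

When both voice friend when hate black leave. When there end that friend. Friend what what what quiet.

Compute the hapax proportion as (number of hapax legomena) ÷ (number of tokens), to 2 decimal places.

Frequencies: when:3, friend:3, what:3, both:1, voice:1, hate:1, black:1, leave:1, there:1, end:1, that:1, quiet:1
Hapax count = 9; token count = 18.
Ratio = 9 / 18 = 0.50

0.50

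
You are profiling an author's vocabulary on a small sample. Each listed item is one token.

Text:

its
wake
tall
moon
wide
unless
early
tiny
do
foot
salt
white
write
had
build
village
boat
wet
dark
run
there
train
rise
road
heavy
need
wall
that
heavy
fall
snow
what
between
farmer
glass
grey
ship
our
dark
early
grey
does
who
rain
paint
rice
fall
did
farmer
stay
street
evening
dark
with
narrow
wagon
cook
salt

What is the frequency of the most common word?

Frequencies: dark:3, early:2, salt:2, heavy:2, fall:2, farmer:2, grey:2, its:1, wake:1, tall:1, moon:1, wide:1, unless:1, tiny:1, do:1, foot:1, white:1, write:1, had:1, build:1, … (30 more, each freq 1)
Most common: 'dark' with frequency 3.

3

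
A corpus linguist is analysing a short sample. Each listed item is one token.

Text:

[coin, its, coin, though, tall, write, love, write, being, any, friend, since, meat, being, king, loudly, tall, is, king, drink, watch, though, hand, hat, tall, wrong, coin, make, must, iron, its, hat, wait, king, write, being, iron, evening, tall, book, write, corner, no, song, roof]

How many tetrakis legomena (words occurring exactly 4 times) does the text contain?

Frequencies: tall:4, write:4, coin:3, being:3, king:3, its:2, though:2, hat:2, iron:2, love:1, any:1, friend:1, since:1, meat:1, loudly:1, is:1, drink:1, watch:1, hand:1, wrong:1, … (9 more, each freq 1)
Words with frequency 4: tall, write

2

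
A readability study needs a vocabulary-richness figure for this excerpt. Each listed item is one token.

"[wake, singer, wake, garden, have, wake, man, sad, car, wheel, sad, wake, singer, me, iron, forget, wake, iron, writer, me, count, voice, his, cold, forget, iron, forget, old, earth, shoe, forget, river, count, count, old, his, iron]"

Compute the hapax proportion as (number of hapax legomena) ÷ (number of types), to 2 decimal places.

Frequencies: wake:5, iron:4, forget:4, count:3, singer:2, sad:2, me:2, his:2, old:2, garden:1, have:1, man:1, car:1, wheel:1, writer:1, voice:1, cold:1, earth:1, shoe:1, river:1
Hapax count = 11; type count = 20.
Ratio = 11 / 20 = 0.55

0.55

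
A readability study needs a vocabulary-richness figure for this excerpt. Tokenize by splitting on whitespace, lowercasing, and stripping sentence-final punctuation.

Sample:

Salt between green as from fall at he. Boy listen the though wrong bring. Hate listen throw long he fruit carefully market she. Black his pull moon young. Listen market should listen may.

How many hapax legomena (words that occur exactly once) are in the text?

25

Frequencies: listen:4, he:2, market:2, salt:1, between:1, green:1, as:1, from:1, fall:1, at:1, boy:1, the:1, though:1, wrong:1, bring:1, hate:1, throw:1, long:1, fruit:1, carefully:1, … (8 more, each freq 1)
Hapax (freq=1): as, at, between, black, boy, bring, carefully, fall, from, fruit, green, hate, his, long, may, moon, pull, salt, she, should, the, though, throw, wrong, young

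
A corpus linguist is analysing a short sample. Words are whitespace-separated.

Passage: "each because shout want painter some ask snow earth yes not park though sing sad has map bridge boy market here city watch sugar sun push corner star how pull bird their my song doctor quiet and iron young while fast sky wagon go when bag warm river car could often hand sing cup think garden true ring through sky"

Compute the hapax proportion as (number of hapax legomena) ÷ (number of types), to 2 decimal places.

0.97

Frequencies: sing:2, sky:2, each:1, because:1, shout:1, want:1, painter:1, some:1, ask:1, snow:1, earth:1, yes:1, not:1, park:1, though:1, sad:1, has:1, map:1, bridge:1, boy:1, … (38 more, each freq 1)
Hapax count = 56; type count = 58.
Ratio = 56 / 58 = 0.97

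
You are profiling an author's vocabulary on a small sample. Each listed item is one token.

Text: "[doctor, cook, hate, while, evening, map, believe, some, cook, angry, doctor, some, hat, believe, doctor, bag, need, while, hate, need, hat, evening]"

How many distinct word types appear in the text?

12

Distinct types: {angry, bag, believe, cook, doctor, evening, hat, hate, map, need, some, while}
V = 12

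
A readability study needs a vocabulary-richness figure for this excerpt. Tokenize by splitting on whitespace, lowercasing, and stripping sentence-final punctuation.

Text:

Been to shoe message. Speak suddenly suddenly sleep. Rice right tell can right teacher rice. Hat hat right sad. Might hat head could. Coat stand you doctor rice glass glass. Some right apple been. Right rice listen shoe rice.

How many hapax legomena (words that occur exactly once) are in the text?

18

Frequencies: rice:5, right:5, hat:3, been:2, shoe:2, suddenly:2, glass:2, to:1, message:1, speak:1, sleep:1, tell:1, can:1, teacher:1, sad:1, might:1, head:1, could:1, coat:1, stand:1, … (5 more, each freq 1)
Hapax (freq=1): apple, can, coat, could, doctor, head, listen, message, might, sad, sleep, some, speak, stand, teacher, tell, to, you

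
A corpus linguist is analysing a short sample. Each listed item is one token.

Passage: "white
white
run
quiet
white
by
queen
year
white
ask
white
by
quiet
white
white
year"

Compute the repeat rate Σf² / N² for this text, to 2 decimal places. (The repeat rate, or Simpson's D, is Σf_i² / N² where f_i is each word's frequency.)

0.25

Frequencies: white:7, quiet:2, by:2, year:2, run:1, queen:1, ask:1
Σf² = 64; N² = 256
Repeat rate = 64 / 256 = 0.25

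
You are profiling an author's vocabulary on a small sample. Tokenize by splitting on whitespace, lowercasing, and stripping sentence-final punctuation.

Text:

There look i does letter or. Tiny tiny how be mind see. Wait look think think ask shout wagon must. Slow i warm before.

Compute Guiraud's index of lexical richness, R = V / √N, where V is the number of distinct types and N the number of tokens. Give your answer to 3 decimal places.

4.082

N = 24, V = 20.
√N = 4.898979
R = 20 / 4.898979 = 4.082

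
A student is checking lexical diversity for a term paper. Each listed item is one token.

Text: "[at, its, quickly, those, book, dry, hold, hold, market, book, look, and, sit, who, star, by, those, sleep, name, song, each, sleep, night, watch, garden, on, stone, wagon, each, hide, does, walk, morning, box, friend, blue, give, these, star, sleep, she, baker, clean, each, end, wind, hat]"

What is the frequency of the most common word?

Frequencies: sleep:3, each:3, those:2, book:2, hold:2, star:2, at:1, its:1, quickly:1, dry:1, market:1, look:1, and:1, sit:1, who:1, by:1, name:1, song:1, night:1, watch:1, … (19 more, each freq 1)
Most common: 'sleep' with frequency 3.

3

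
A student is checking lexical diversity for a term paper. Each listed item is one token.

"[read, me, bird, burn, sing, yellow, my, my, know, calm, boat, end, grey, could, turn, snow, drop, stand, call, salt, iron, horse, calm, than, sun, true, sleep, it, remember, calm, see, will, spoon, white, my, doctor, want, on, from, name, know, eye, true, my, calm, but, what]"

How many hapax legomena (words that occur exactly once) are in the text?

35

Frequencies: my:4, calm:4, know:2, true:2, read:1, me:1, bird:1, burn:1, sing:1, yellow:1, boat:1, end:1, grey:1, could:1, turn:1, snow:1, drop:1, stand:1, call:1, salt:1, … (19 more, each freq 1)
Hapax (freq=1): bird, boat, burn, but, call, could, doctor, drop, end, eye, from, grey, horse, iron, it, me, name, on, read, remember, salt, see, sing, sleep, snow, spoon, stand, sun, than, turn, want, what, white, will, yellow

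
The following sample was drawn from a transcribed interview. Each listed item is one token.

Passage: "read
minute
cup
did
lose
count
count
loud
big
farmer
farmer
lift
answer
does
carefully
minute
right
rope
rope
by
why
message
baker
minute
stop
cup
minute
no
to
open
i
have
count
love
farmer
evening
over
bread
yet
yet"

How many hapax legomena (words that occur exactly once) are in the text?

24

Frequencies: minute:4, count:3, farmer:3, cup:2, rope:2, yet:2, read:1, did:1, lose:1, loud:1, big:1, lift:1, answer:1, does:1, carefully:1, right:1, by:1, why:1, message:1, baker:1, … (10 more, each freq 1)
Hapax (freq=1): answer, baker, big, bread, by, carefully, did, does, evening, have, i, lift, lose, loud, love, message, no, open, over, read, right, stop, to, why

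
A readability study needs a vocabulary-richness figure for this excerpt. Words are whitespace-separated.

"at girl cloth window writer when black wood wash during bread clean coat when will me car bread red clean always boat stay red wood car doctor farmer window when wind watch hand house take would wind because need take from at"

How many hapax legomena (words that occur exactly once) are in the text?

21

Frequencies: when:3, at:2, window:2, wood:2, bread:2, clean:2, car:2, red:2, wind:2, take:2, girl:1, cloth:1, writer:1, black:1, wash:1, during:1, coat:1, will:1, me:1, always:1, … (11 more, each freq 1)
Hapax (freq=1): always, because, black, boat, cloth, coat, doctor, during, farmer, from, girl, hand, house, me, need, stay, wash, watch, will, would, writer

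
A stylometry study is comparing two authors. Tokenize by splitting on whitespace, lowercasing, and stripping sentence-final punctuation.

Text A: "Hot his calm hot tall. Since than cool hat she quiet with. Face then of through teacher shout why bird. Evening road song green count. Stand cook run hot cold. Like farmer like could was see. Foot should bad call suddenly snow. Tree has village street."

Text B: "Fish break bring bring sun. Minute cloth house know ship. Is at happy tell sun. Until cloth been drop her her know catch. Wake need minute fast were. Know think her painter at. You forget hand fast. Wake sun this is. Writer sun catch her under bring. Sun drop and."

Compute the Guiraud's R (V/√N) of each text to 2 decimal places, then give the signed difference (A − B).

1.96

A: V=43, N=46, R=6.34
B: V=31, N=50, R=4.38
Difference = 6.34 − 4.38 = 1.96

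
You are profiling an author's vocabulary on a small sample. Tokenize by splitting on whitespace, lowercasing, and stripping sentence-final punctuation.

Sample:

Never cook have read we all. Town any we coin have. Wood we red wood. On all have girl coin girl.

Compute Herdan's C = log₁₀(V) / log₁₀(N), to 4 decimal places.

N = 21, V = 13.
log₁₀(V) = 1.113943, log₁₀(N) = 1.322219
C = 1.113943 / 1.322219 = 0.8425

0.8425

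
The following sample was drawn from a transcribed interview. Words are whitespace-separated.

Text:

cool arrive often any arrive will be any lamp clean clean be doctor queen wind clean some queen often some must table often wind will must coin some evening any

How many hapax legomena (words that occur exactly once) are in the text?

6

Frequencies: often:3, any:3, clean:3, some:3, arrive:2, will:2, be:2, queen:2, wind:2, must:2, cool:1, lamp:1, doctor:1, table:1, coin:1, evening:1
Hapax (freq=1): coin, cool, doctor, evening, lamp, table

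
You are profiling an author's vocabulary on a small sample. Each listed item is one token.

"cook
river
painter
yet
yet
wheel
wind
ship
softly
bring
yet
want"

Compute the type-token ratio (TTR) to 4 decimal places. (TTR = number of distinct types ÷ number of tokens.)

N = 12 tokens, V = 10 types.
TTR = V / N = 10 / 12 = 0.8333

0.8333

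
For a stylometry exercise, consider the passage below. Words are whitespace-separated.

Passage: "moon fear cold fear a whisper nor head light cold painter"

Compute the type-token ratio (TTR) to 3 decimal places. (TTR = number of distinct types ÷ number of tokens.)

N = 11 tokens, V = 9 types.
TTR = V / N = 9 / 11 = 0.818

0.818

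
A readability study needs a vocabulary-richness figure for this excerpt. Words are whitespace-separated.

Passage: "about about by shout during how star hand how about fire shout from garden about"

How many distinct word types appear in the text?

10

Distinct types: {about, by, during, fire, from, garden, hand, how, shout, star}
V = 10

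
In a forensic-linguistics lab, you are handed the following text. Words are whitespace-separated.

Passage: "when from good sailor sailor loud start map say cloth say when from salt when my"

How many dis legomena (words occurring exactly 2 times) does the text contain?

3

Frequencies: when:3, from:2, sailor:2, say:2, good:1, loud:1, start:1, map:1, cloth:1, salt:1, my:1
Words with frequency 2: from, sailor, say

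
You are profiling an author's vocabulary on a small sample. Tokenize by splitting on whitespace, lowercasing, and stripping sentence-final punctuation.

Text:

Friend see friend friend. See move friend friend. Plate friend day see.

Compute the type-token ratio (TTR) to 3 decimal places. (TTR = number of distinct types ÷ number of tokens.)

N = 12 tokens, V = 5 types.
TTR = V / N = 5 / 12 = 0.417

0.417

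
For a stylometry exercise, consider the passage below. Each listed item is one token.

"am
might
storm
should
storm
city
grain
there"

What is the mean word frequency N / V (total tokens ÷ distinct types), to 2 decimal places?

N = 8 tokens, V = 7 types.
Mean frequency = N / V = 8 / 7 = 1.14

1.14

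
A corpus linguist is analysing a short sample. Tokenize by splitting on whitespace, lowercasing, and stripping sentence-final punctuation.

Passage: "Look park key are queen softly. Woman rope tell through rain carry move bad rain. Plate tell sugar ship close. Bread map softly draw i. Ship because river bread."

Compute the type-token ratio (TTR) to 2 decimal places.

0.83

N = 29 tokens, V = 24 types.
TTR = V / N = 24 / 29 = 0.83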